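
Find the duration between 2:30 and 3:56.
From 2:30 to 3:56:
(3 x 60 + 56) - (2 x 60 + 30) = 236 - 150 = 86 minutes
= 1 hour and 26 minutes

Final answer: 1 hour and 26 minutes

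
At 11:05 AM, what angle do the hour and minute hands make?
Hour hand position: 11 x 30 + 5 x 0.5 = 332.5 degrees
Minute hand position: 5 x 6 = 30 degrees
Difference: |332.5 - 30| = 302.5 degrees
Since 302.5 > 180, the smaller angle is 360 - 302.5 = 57.5 degrees

Final answer: 57.5 degrees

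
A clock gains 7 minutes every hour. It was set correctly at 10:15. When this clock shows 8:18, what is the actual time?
For every 60 true minutes, the faulty clock advances 67 minutes, so 1 faulty-clock minute corresponds to 60/67 true minutes.
From 10:15 to 8:18 on the faulty dial is 603 minutes.
True elapsed: 603 x 60/67 = 540 minutes = 9 hours.
True time: 10:15 + 9 hours = 7:15.

Final answer: 7:15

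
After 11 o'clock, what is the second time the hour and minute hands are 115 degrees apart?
At t minutes past 11:00, the hour hand is at 30 x 11 + 0.5t degrees and the minute hand is at 6t degrees.
The smaller angle between them is 115 degrees when |30H - 5.5t| = 115 or |30H - 5.5t| = 245.
With H = 11, solve 30 x 11 - 5.5t = +/- target for each target:
  t = (30 x 11 - 115) / 5.5 = 39.09
  t = (30 x 11 + 115) / 5.5 = 80.91 (outside (0, 60))
  t = (30 x 11 - 245) / 5.5 = 15.45
  t = (30 x 11 + 245) / 5.5 = 104.55 (outside (0, 60))
Valid solutions in (0, 60): {15.45, 39.09} minutes.
The second occurrence is t = 39.09 minutes.
The hands form a 115-degree angle at 39.09 minutes past 11:00.

Final answer: 39.09 minutes past 11:00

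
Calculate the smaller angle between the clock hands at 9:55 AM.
Hour hand position: 9 x 30 + 55 x 0.5 = 297.5 degrees
Minute hand position: 55 x 6 = 330 degrees
Difference: |297.5 - 330| = 32.5 degrees
The angle between the hands is 32.5 degrees

Final answer: 32.5 degrees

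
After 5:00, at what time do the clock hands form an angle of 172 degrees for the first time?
At t minutes past 5:00, the hour hand is at 30 x 5 + 0.5t degrees and the minute hand is at 6t degrees.
The smaller angle between them is 172 degrees when |30H - 5.5t| = 172 or |30H - 5.5t| = 188.
With H = 5, solve 30 x 5 - 5.5t = +/- target for each target:
  t = (30 x 5 - 172) / 5.5 = -4 (outside (0, 60))
  t = (30 x 5 + 172) / 5.5 = 58.55
  t = (30 x 5 - 188) / 5.5 = -6.91 (outside (0, 60))
  t = (30 x 5 + 188) / 5.5 = 61.45 (outside (0, 60))
Valid solutions in (0, 60): {58.55} minutes.
The first occurrence is t = 58.55 minutes.
The hands form a 172-degree angle at 58.55 minutes past 5:00.

Final answer: 58.55 minutes past 5:00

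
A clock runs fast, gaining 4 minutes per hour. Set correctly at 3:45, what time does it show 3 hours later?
For every 60 true minutes, the faulty clock advances 60 + 4 = 64 minutes.
True elapsed: 3 hours = 180 minutes.
Faulty clock advances: 180 x 64/60 = 192 minutes (drift: 12 minutes ahead).
Shown time: 3:45 + 192 minutes = 6:57.

Final answer: 6:57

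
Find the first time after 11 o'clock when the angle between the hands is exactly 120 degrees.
At t minutes past 11:00, the hour hand is at 30 x 11 + 0.5t degrees and the minute hand is at 6t degrees.
The smaller angle between them is 120 degrees when |30H - 5.5t| = 120 or |30H - 5.5t| = 240.
With H = 11, solve 30 x 11 - 5.5t = +/- target for each target:
  t = (30 x 11 - 120) / 5.5 = 38.18
  t = (30 x 11 + 120) / 5.5 = 81.82 (outside (0, 60))
  t = (30 x 11 - 240) / 5.5 = 16.36
  t = (30 x 11 + 240) / 5.5 = 103.64 (outside (0, 60))
Valid solutions in (0, 60): {16.36, 38.18} minutes.
The first occurrence is t = 16.36 minutes.
The hands form a 120-degree angle at 16.36 minutes past 11:00.

Final answer: 16.36 minutes past 11:00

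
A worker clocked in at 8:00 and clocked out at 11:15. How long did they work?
From 8:00 to 11:15:
(11 x 60 + 15) - (8 x 60 + 0) = 675 - 480 = 195 minutes
= 3 hours and 15 minutes

Final answer: 3 hours and 15 minutes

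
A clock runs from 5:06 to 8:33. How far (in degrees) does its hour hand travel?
The hour hand moves 0.5 degrees per minute.
Time elapsed: 8:33 - 5:06 = 207 minutes
Angular displacement: 207 x 0.5 = 103.5 degrees

Final answer: 103.5 degrees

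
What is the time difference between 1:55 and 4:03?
From 1:55 to 4:03:
(4 x 60 + 3) - (1 x 60 + 55) = 243 - 115 = 128 minutes
= 2 hours and 8 minutes

Final answer: 2 hours and 8 minutes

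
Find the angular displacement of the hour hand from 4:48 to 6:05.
The hour hand moves 0.5 degrees per minute.
Time elapsed: 6:05 - 4:48 = 77 minutes
Angular displacement: 77 x 0.5 = 38.5 degrees

Final answer: 38.5 degrees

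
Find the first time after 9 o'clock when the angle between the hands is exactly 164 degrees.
At t minutes past 9:00, the hour hand is at 30 x 9 + 0.5t degrees and the minute hand is at 6t degrees.
The smaller angle between them is 164 degrees when |30H - 5.5t| = 164 or |30H - 5.5t| = 196.
With H = 9, solve 30 x 9 - 5.5t = +/- target for each target:
  t = (30 x 9 - 164) / 5.5 = 19.27
  t = (30 x 9 + 164) / 5.5 = 78.91 (outside (0, 60))
  t = (30 x 9 - 196) / 5.5 = 13.45
  t = (30 x 9 + 196) / 5.5 = 84.73 (outside (0, 60))
Valid solutions in (0, 60): {13.45, 19.27} minutes.
The first occurrence is t = 13.45 minutes.
The hands form a 164-degree angle at 13.45 minutes past 9:00.

Final answer: 13.45 minutes past 9:00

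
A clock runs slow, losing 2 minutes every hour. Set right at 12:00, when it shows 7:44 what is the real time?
For every 60 true minutes, the faulty clock advances 58 minutes, so 1 faulty-clock minute corresponds to 60/58 true minutes.
From 12:00 to 7:44 on the faulty dial is 464 minutes.
True elapsed: 464 x 60/58 = 480 minutes = 8 hours.
True time: 12:00 + 8 hours = 8:00.

Final answer: 8:00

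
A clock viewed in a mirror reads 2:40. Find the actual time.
Reflection across the vertical (12-6) axis maps a hand at angle A degrees to (360 - A) degrees, which sends a reading of T minutes past 12:00 to (720 - T) minutes past 12:00.
Mirror reads 2:40 = 160 minutes past 12:00.
Actual time: (720 - 160) mod 720 = 560 minutes = 9:20.

Final answer: 9:20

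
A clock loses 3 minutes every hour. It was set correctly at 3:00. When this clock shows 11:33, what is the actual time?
For every 60 true minutes, the faulty clock advances 57 minutes, so 1 faulty-clock minute corresponds to 60/57 true minutes.
From 3:00 to 11:33 on the faulty dial is 513 minutes.
True elapsed: 513 x 60/57 = 540 minutes = 9 hours.
True time: 3:00 + 9 hours = 12:00.

Final answer: 12:00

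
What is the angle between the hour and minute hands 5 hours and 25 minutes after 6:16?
First find the time 5 hours and 25 minutes after 6:16.
Total minutes: 6 x 60 + 16 + 5 x 60 + 25 = 701.
701 mod 720 = 701 minutes = 11:41.
Now compute the angle at 11:41:
Hour hand: 11 x 30 + 41 x 0.5 = 350.5 degrees
Minute hand: 41 x 6 = 246 degrees
Difference: |350.5 - 246| = 104.5 degrees
The angle is 104.5 degrees

Final answer: 104.5 degrees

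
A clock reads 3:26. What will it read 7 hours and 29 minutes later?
Starting time: 3:26
Adding 29 minutes to 26 minutes: 26 + 29 = 55 minutes
Adding 7 hours: 3 + 7 = 10
Final time: 10:55

Final answer: 10:55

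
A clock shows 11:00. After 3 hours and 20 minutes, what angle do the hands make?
First find the time 3 hours and 20 minutes after 11:00.
Total minutes: 11 x 60 + 0 + 3 x 60 + 20 = 860.
860 mod 720 = 140 minutes = 2:20.
Now compute the angle at 2:20:
Hour hand: 2 x 30 + 20 x 0.5 = 70 degrees
Minute hand: 20 x 6 = 120 degrees
Difference: |70 - 120| = 50 degrees
The angle is 50 degrees

Final answer: 50 degrees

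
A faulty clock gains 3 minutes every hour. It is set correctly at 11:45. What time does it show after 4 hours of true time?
For every 60 true minutes, the faulty clock advances 60 + 3 = 63 minutes.
True elapsed: 4 hours = 240 minutes.
Faulty clock advances: 240 x 63/60 = 252 minutes (drift: 12 minutes ahead).
Shown time: 11:45 + 252 minutes = 3:57.

Final answer: 3:57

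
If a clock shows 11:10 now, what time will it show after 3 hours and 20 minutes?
Starting time: 11:10
Adding 20 minutes to 10 minutes: 10 + 20 = 30 minutes
Adding 3 hours: 11 + 3 = 14 - 12 = 2
Final time: 2:30

Final answer: 2:30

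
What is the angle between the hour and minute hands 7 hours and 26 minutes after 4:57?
First find the time 7 hours and 26 minutes after 4:57.
Total minutes: 4 x 60 + 57 + 7 x 60 + 26 = 743.
743 mod 720 = 23 minutes = 12:23.
Now compute the angle at 12:23:
Hour hand: 0 x 30 + 23 x 0.5 = 11.5 degrees
Minute hand: 23 x 6 = 138 degrees
Difference: |11.5 - 138| = 126.5 degrees
The angle is 126.5 degrees

Final answer: 126.5 degrees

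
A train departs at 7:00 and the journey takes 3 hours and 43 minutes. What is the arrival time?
Starting time: 7:00
Adding 43 minutes to 0 minutes: 0 + 43 = 43 minutes
Adding 3 hours: 7 + 3 = 10
Final time: 10:43

Final answer: 10:43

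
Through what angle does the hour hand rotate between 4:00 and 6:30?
The hour hand moves 0.5 degrees per minute.
Time elapsed: 6:30 - 4:00 = 150 minutes
Angular displacement: 150 x 0.5 = 75 degrees

Final answer: 75 degrees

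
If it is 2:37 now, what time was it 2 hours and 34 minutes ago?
Starting time: 2:37 = 157 total minutes past 12:00
Subtracting: 2 hours and 34 minutes = 154 minutes
157 - 154 = 3 minutes
= 3 minutes past 12:00 = 12:03

Final answer: 12:03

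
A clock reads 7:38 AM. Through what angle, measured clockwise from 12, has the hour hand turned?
The hour hand moves 30 degrees per hour and 0.5 degrees per minute.
At 7:38: (7) x 30 + 38 x 0.5 = 210 + 19 = 229 degrees

Final answer: 229 degrees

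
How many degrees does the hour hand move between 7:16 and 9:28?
The hour hand moves 0.5 degrees per minute.
Time elapsed: 9:28 - 7:16 = 132 minutes
Angular displacement: 132 x 0.5 = 66 degrees

Final answer: 66 degrees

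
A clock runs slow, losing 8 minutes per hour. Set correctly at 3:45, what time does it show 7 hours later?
For every 60 true minutes, the faulty clock advances 60 - 8 = 52 minutes.
True elapsed: 7 hours = 420 minutes.
Faulty clock advances: 420 x 52/60 = 364 minutes (drift: 56 minutes behind).
Shown time: 3:45 + 364 minutes = 9:49.

Final answer: 9:49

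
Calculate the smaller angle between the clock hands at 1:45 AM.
Hour hand position: 1 x 30 + 45 x 0.5 = 52.5 degrees
Minute hand position: 45 x 6 = 270 degrees
Difference: |52.5 - 270| = 217.5 degrees
Since 217.5 > 180, the smaller angle is 360 - 217.5 = 142.5 degrees

Final answer: 142.5 degrees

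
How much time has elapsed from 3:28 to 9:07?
From 3:28 to 9:07:
(9 x 60 + 7) - (3 x 60 + 28) = 547 - 208 = 339 minutes
= 5 hours and 39 minutes

Final answer: 5 hours and 39 minutes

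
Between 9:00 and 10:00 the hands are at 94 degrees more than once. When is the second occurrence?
At t minutes past 9:00, the hour hand is at 30 x 9 + 0.5t degrees and the minute hand is at 6t degrees.
The smaller angle between them is 94 degrees when |30H - 5.5t| = 94 or |30H - 5.5t| = 266.
With H = 9, solve 30 x 9 - 5.5t = +/- target for each target:
  t = (30 x 9 - 94) / 5.5 = 32
  t = (30 x 9 + 94) / 5.5 = 66.18 (outside (0, 60))
  t = (30 x 9 - 266) / 5.5 = 0.73
  t = (30 x 9 + 266) / 5.5 = 97.45 (outside (0, 60))
Valid solutions in (0, 60): {0.73, 32} minutes.
The second occurrence is t = 32 minutes.
The hands form a 94-degree angle at 32 minutes past 9:00.

Final answer: 32 minutes past 9:00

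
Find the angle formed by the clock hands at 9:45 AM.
Hour hand position: 9 x 30 + 45 x 0.5 = 292.5 degrees
Minute hand position: 45 x 6 = 270 degrees
Difference: |292.5 - 270| = 22.5 degrees
The angle between the hands is 22.5 degrees

Final answer: 22.5 degrees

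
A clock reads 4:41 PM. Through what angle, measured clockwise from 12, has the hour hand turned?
The hour hand moves 30 degrees per hour and 0.5 degrees per minute.
At 4:41: (4) x 30 + 41 x 0.5 = 120 + 20.5 = 140.5 degrees

Final answer: 140.5 degrees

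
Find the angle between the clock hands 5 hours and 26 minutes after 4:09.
First find the time 5 hours and 26 minutes after 4:09.
Total minutes: 4 x 60 + 9 + 5 x 60 + 26 = 575.
575 mod 720 = 575 minutes = 9:35.
Now compute the angle at 9:35:
Hour hand: 9 x 30 + 35 x 0.5 = 287.5 degrees
Minute hand: 35 x 6 = 210 degrees
Difference: |287.5 - 210| = 77.5 degrees
The angle is 77.5 degrees

Final answer: 77.5 degrees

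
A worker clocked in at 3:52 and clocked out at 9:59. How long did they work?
From 3:52 to 9:59:
(9 x 60 + 59) - (3 x 60 + 52) = 599 - 232 = 367 minutes
= 6 hours and 7 minutes

Final answer: 6 hours and 7 minutes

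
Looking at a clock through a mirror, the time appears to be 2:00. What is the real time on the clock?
Reflection across the vertical (12-6) axis maps a hand at angle A degrees to (360 - A) degrees, which sends a reading of T minutes past 12:00 to (720 - T) minutes past 12:00.
Mirror reads 2:00 = 120 minutes past 12:00.
Actual time: (720 - 120) mod 720 = 600 minutes = 10:00.

Final answer: 10:00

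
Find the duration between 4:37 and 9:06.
From 4:37 to 9:06:
(9 x 60 + 6) - (4 x 60 + 37) = 546 - 277 = 269 minutes
= 4 hours and 29 minutes

Final answer: 4 hours and 29 minutes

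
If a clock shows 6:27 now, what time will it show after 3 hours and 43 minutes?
Starting time: 6:27
Adding 43 minutes to 27 minutes: 27 + 43 = 70 minutes = 1 hour and 10 minutes
Adding 3 hours: 6 + 3 + 1 (carry) = 10
Final time: 10:10

Final answer: 10:10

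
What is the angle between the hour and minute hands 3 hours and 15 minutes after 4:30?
First find the time 3 hours and 15 minutes after 4:30.
Total minutes: 4 x 60 + 30 + 3 x 60 + 15 = 465.
465 mod 720 = 465 minutes = 7:45.
Now compute the angle at 7:45:
Hour hand: 7 x 30 + 45 x 0.5 = 232.5 degrees
Minute hand: 45 x 6 = 270 degrees
Difference: |232.5 - 270| = 37.5 degrees
The angle is 37.5 degrees

Final answer: 37.5 degrees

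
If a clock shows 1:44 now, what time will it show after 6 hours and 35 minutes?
Starting time: 1:44
Adding 35 minutes to 44 minutes: 44 + 35 = 79 minutes = 1 hour and 19 minutes
Adding 6 hours: 1 + 6 + 1 (carry) = 8
Final time: 8:19

Final answer: 8:19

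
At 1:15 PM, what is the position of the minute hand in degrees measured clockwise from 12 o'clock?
The minute hand moves 6 degrees per minute.
At 1:15: 15 x 6 = 90 degrees

Final answer: 90 degrees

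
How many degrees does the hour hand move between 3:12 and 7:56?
The hour hand moves 0.5 degrees per minute.
Time elapsed: 7:56 - 3:12 = 284 minutes
Angular displacement: 284 x 0.5 = 142 degrees

Final answer: 142 degrees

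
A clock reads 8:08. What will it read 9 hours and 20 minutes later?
Starting time: 8:08
Adding 20 minutes to 8 minutes: 8 + 20 = 28 minutes
Adding 9 hours: 8 + 9 = 17 - 12 = 5
Final time: 5:28

Final answer: 5:28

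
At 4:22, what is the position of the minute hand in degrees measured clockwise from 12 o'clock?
The minute hand moves 6 degrees per minute.
At 4:22: 22 x 6 = 132 degrees

Final answer: 132 degrees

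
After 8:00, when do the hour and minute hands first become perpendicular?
At t minutes past 8:00, the hour hand is at 30 x 8 + 0.5t degrees and the minute hand is at 6t degrees.
The smaller angle between them is 90 degrees when |30H - 5.5t| = 90 or |30H - 5.5t| = 270.
With H = 8, solve 30 x 8 - 5.5t = +/- target for each target:
  t = (30 x 8 - 90) / 5.5 = 27.27
  t = (30 x 8 + 90) / 5.5 = 60 (outside (0, 60))
  t = (30 x 8 - 270) / 5.5 = -5.45 (outside (0, 60))
  t = (30 x 8 + 270) / 5.5 = 92.73 (outside (0, 60))
Valid solutions in (0, 60): {27.27} minutes.
First occurrence: t = 27.27 minutes.
The hands are at right angles at 27.27 minutes past 8:00.

Final answer: 27.27 minutes past 8:00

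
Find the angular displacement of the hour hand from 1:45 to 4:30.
The hour hand moves 0.5 degrees per minute.
Time elapsed: 4:30 - 1:45 = 165 minutes
Angular displacement: 165 x 0.5 = 82.5 degrees

Final answer: 82.5 degrees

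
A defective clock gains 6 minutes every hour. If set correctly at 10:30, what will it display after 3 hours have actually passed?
For every 60 true minutes, the faulty clock advances 60 + 6 = 66 minutes.
True elapsed: 3 hours = 180 minutes.
Faulty clock advances: 180 x 66/60 = 198 minutes (drift: 18 minutes ahead).
Shown time: 10:30 + 198 minutes = 1:48.

Final answer: 1:48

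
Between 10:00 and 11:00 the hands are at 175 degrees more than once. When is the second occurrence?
At t minutes past 10:00, the hour hand is at 30 x 10 + 0.5t degrees and the minute hand is at 6t degrees.
The smaller angle between them is 175 degrees when |30H - 5.5t| = 175 or |30H - 5.5t| = 185.
With H = 10, solve 30 x 10 - 5.5t = +/- target for each target:
  t = (30 x 10 - 175) / 5.5 = 22.73
  t = (30 x 10 + 175) / 5.5 = 86.36 (outside (0, 60))
  t = (30 x 10 - 185) / 5.5 = 20.91
  t = (30 x 10 + 185) / 5.5 = 88.18 (outside (0, 60))
Valid solutions in (0, 60): {20.91, 22.73} minutes.
The second occurrence is t = 22.73 minutes.
The hands form a 175-degree angle at 22.73 minutes past 10:00.

Final answer: 22.73 minutes past 10:00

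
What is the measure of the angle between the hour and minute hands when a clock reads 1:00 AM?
Hour hand position: 1 x 30 + 0 x 0.5 = 30 degrees
Minute hand position: 0 x 6 = 0 degrees
Difference: |30 - 0| = 30 degrees
The angle between the hands is 30 degrees

Final answer: 30 degrees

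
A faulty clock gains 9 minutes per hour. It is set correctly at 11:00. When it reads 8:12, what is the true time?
For every 60 true minutes, the faulty clock advances 69 minutes, so 1 faulty-clock minute corresponds to 60/69 true minutes.
From 11:00 to 8:12 on the faulty dial is 552 minutes.
True elapsed: 552 x 60/69 = 480 minutes = 8 hours.
True time: 11:00 + 8 hours = 7:00.

Final answer: 7:00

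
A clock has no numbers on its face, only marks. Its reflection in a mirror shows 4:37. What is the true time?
Reflection across the vertical (12-6) axis maps a hand at angle A degrees to (360 - A) degrees, which sends a reading of T minutes past 12:00 to (720 - T) minutes past 12:00.
Mirror reads 4:37 = 277 minutes past 12:00.
Actual time: (720 - 277) mod 720 = 443 minutes = 7:23.

Final answer: 7:23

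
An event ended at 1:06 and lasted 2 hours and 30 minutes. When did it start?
Starting time: 1:06 = 66 total minutes past 12:00
Subtracting: 2 hours and 30 minutes = 150 minutes
66 - 150 = -84 (negative, add 12 hours = 720) = 636 minutes
= 10 hours and 36 minutes past 12:00 = 10:36

Final answer: 10:36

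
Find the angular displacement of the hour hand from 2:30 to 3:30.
The hour hand moves 0.5 degrees per minute.
Time elapsed: 3:30 - 2:30 = 60 minutes
Angular displacement: 60 x 0.5 = 30 degrees

Final answer: 30 degrees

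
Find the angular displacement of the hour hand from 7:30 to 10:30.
The hour hand moves 0.5 degrees per minute.
Time elapsed: 10:30 - 7:30 = 180 minutes
Angular displacement: 180 x 0.5 = 90 degrees

Final answer: 90 degrees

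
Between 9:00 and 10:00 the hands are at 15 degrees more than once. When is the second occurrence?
At t minutes past 9:00, the hour hand is at 30 x 9 + 0.5t degrees and the minute hand is at 6t degrees.
The smaller angle between them is 15 degrees when |30H - 5.5t| = 15 or |30H - 5.5t| = 345.
With H = 9, solve 30 x 9 - 5.5t = +/- target for each target:
  t = (30 x 9 - 15) / 5.5 = 46.36
  t = (30 x 9 + 15) / 5.5 = 51.82
  t = (30 x 9 - 345) / 5.5 = -13.64 (outside (0, 60))
  t = (30 x 9 + 345) / 5.5 = 111.82 (outside (0, 60))
Valid solutions in (0, 60): {46.36, 51.82} minutes.
The second occurrence is t = 51.82 minutes.
The hands form a 15-degree angle at 51.82 minutes past 9:00.

Final answer: 51.82 minutes past 9:00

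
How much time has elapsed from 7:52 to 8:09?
From 7:52 to 8:09:
(8 x 60 + 9) - (7 x 60 + 52) = 489 - 472 = 17 minutes
= 17 minutes

Final answer: 17 minutes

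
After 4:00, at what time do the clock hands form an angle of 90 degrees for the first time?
At t minutes past 4:00, the hour hand is at 30 x 4 + 0.5t degrees and the minute hand is at 6t degrees.
The smaller angle between them is 90 degrees when |30H - 5.5t| = 90 or |30H - 5.5t| = 270.
With H = 4, solve 30 x 4 - 5.5t = +/- target for each target:
  t = (30 x 4 - 90) / 5.5 = 5.45
  t = (30 x 4 + 90) / 5.5 = 38.18
  t = (30 x 4 - 270) / 5.5 = -27.27 (outside (0, 60))
  t = (30 x 4 + 270) / 5.5 = 70.91 (outside (0, 60))
Valid solutions in (0, 60): {5.45, 38.18} minutes.
The first occurrence is t = 5.45 minutes.
The hands form a 90-degree angle at 5.45 minutes past 4:00.

Final answer: 5.45 minutes past 4:00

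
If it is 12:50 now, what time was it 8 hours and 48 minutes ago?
Starting time: 12:50 = 50 total minutes past 12:00
Subtracting: 8 hours and 48 minutes = 528 minutes
50 - 528 = -478 (negative, add 12 hours = 720) = 242 minutes
= 4 hours and 2 minutes past 12:00 = 4:02

Final answer: 4:02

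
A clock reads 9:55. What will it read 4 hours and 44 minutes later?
Starting time: 9:55
Adding 44 minutes to 55 minutes: 55 + 44 = 99 minutes = 1 hour and 39 minutes
Adding 4 hours: 9 + 4 + 1 (carry) = 14 - 12 = 2
Final time: 2:39

Final answer: 2:39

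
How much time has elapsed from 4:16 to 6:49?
From 4:16 to 6:49:
(6 x 60 + 49) - (4 x 60 + 16) = 409 - 256 = 153 minutes
= 2 hours and 33 minutes

Final answer: 2 hours and 33 minutes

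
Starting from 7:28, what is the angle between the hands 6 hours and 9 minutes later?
First find the time 6 hours and 9 minutes after 7:28.
Total minutes: 7 x 60 + 28 + 6 x 60 + 9 = 817.
817 mod 720 = 97 minutes = 1:37.
Now compute the angle at 1:37:
Hour hand: 1 x 30 + 37 x 0.5 = 48.5 degrees
Minute hand: 37 x 6 = 222 degrees
Difference: |48.5 - 222| = 173.5 degrees
The angle is 173.5 degrees

Final answer: 173.5 degrees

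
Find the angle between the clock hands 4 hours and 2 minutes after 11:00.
First find the time 4 hours and 2 minutes after 11:00.
Total minutes: 11 x 60 + 0 + 4 x 60 + 2 = 902.
902 mod 720 = 182 minutes = 3:02.
Now compute the angle at 3:02:
Hour hand: 3 x 30 + 2 x 0.5 = 91 degrees
Minute hand: 2 x 6 = 12 degrees
Difference: |91 - 12| = 79 degrees
The angle is 79 degrees

Final answer: 79 degrees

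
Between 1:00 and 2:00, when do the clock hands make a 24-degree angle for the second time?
At t minutes past 1:00, the hour hand is at 30 x 1 + 0.5t degrees and the minute hand is at 6t degrees.
The smaller angle between them is 24 degrees when |30H - 5.5t| = 24 or |30H - 5.5t| = 336.
With H = 1, solve 30 x 1 - 5.5t = +/- target for each target:
  t = (30 x 1 - 24) / 5.5 = 1.09
  t = (30 x 1 + 24) / 5.5 = 9.82
  t = (30 x 1 - 336) / 5.5 = -55.64 (outside (0, 60))
  t = (30 x 1 + 336) / 5.5 = 66.55 (outside (0, 60))
Valid solutions in (0, 60): {1.09, 9.82} minutes.
The second occurrence is t = 9.82 minutes.
The hands form a 24-degree angle at 9.82 minutes past 1:00.

Final answer: 9.82 minutes past 1:00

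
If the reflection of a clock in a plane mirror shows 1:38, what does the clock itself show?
Reflection across the vertical (12-6) axis maps a hand at angle A degrees to (360 - A) degrees, which sends a reading of T minutes past 12:00 to (720 - T) minutes past 12:00.
Mirror reads 1:38 = 98 minutes past 12:00.
Actual time: (720 - 98) mod 720 = 622 minutes = 10:22.

Final answer: 10:22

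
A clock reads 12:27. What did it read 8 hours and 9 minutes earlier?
Starting time: 12:27 = 27 total minutes past 12:00
Subtracting: 8 hours and 9 minutes = 489 minutes
27 - 489 = -462 (negative, add 12 hours = 720) = 258 minutes
= 4 hours and 18 minutes past 12:00 = 4:18

Final answer: 4:18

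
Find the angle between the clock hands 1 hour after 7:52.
First find the time 1 hour after 7:52.
Total minutes: 7 x 60 + 52 + 1 x 60 + 0 = 532.
532 mod 720 = 532 minutes = 8:52.
Now compute the angle at 8:52:
Hour hand: 8 x 30 + 52 x 0.5 = 266 degrees
Minute hand: 52 x 6 = 312 degrees
Difference: |266 - 312| = 46 degrees
The angle is 46 degrees

Final answer: 46 degrees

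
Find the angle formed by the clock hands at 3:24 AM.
Hour hand position: 3 x 30 + 24 x 0.5 = 102 degrees
Minute hand position: 24 x 6 = 144 degrees
Difference: |102 - 144| = 42 degrees
The angle between the hands is 42 degrees

Final answer: 42 degrees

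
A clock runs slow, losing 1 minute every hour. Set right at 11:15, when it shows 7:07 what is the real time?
For every 60 true minutes, the faulty clock advances 59 minutes, so 1 faulty-clock minute corresponds to 60/59 true minutes.
From 11:15 to 7:07 on the faulty dial is 472 minutes.
True elapsed: 472 x 60/59 = 480 minutes = 8 hours.
True time: 11:15 + 8 hours = 7:15.

Final answer: 7:15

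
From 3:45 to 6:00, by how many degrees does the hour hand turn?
The hour hand moves 0.5 degrees per minute.
Time elapsed: 6:00 - 3:45 = 135 minutes
Angular displacement: 135 x 0.5 = 67.5 degrees

Final answer: 67.5 degrees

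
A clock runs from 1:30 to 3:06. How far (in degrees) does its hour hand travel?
The hour hand moves 0.5 degrees per minute.
Time elapsed: 3:06 - 1:30 = 96 minutes
Angular displacement: 96 x 0.5 = 48 degrees

Final answer: 48 degrees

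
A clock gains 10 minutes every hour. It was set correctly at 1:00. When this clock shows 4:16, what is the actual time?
For every 60 true minutes, the faulty clock advances 70 minutes, so 1 faulty-clock minute corresponds to 60/70 true minutes.
From 1:00 to 4:16 on the faulty dial is 196 minutes.
True elapsed: 196 x 60/70 = 168 minutes = 2 hours and 48 minutes.
True time: 1:00 + 2 hours and 48 minutes = 3:48.

Final answer: 3:48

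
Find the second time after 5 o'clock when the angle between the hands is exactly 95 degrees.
At t minutes past 5:00, the hour hand is at 30 x 5 + 0.5t degrees and the minute hand is at 6t degrees.
The smaller angle between them is 95 degrees when |30H - 5.5t| = 95 or |30H - 5.5t| = 265.
With H = 5, solve 30 x 5 - 5.5t = +/- target for each target:
  t = (30 x 5 - 95) / 5.5 = 10
  t = (30 x 5 + 95) / 5.5 = 44.55
  t = (30 x 5 - 265) / 5.5 = -20.91 (outside (0, 60))
  t = (30 x 5 + 265) / 5.5 = 75.45 (outside (0, 60))
Valid solutions in (0, 60): {10, 44.55} minutes.
The second occurrence is t = 44.55 minutes.
The hands form a 95-degree angle at 44.55 minutes past 5:00.

Final answer: 44.55 minutes past 5:00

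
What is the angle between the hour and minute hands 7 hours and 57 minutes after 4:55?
First find the time 7 hours and 57 minutes after 4:55.
Total minutes: 4 x 60 + 55 + 7 x 60 + 57 = 772.
772 mod 720 = 52 minutes = 12:52.
Now compute the angle at 12:52:
Hour hand: 0 x 30 + 52 x 0.5 = 26 degrees
Minute hand: 52 x 6 = 312 degrees
Difference: |26 - 312| = 286 degrees
Smaller angle: 360 - 286 = 74 degrees

Final answer: 74 degrees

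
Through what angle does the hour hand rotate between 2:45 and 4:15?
The hour hand moves 0.5 degrees per minute.
Time elapsed: 4:15 - 2:45 = 90 minutes
Angular displacement: 90 x 0.5 = 45 degrees

Final answer: 45 degrees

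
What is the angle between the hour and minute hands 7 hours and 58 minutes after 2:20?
First find the time 7 hours and 58 minutes after 2:20.
Total minutes: 2 x 60 + 20 + 7 x 60 + 58 = 618.
618 mod 720 = 618 minutes = 10:18.
Now compute the angle at 10:18:
Hour hand: 10 x 30 + 18 x 0.5 = 309 degrees
Minute hand: 18 x 6 = 108 degrees
Difference: |309 - 108| = 201 degrees
Smaller angle: 360 - 201 = 159 degrees

Final answer: 159 degrees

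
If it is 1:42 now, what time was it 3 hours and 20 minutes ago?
Starting time: 1:42 = 102 total minutes past 12:00
Subtracting: 3 hours and 20 minutes = 200 minutes
102 - 200 = -98 (negative, add 12 hours = 720) = 622 minutes
= 10 hours and 22 minutes past 12:00 = 10:22

Final answer: 10:22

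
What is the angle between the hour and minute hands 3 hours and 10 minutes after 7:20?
First find the time 3 hours and 10 minutes after 7:20.
Total minutes: 7 x 60 + 20 + 3 x 60 + 10 = 630.
630 mod 720 = 630 minutes = 10:30.
Now compute the angle at 10:30:
Hour hand: 10 x 30 + 30 x 0.5 = 315 degrees
Minute hand: 30 x 6 = 180 degrees
Difference: |315 - 180| = 135 degrees
The angle is 135 degrees

Final answer: 135 degrees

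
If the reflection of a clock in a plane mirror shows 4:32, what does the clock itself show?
Reflection across the vertical (12-6) axis maps a hand at angle A degrees to (360 - A) degrees, which sends a reading of T minutes past 12:00 to (720 - T) minutes past 12:00.
Mirror reads 4:32 = 272 minutes past 12:00.
Actual time: (720 - 272) mod 720 = 448 minutes = 7:28.

Final answer: 7:28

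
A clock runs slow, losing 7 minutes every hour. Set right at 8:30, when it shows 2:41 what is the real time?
For every 60 true minutes, the faulty clock advances 53 minutes, so 1 faulty-clock minute corresponds to 60/53 true minutes.
From 8:30 to 2:41 on the faulty dial is 371 minutes.
True elapsed: 371 x 60/53 = 420 minutes = 7 hours.
True time: 8:30 + 7 hours = 3:30.

Final answer: 3:30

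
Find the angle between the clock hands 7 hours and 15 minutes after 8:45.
First find the time 7 hours and 15 minutes after 8:45.
Total minutes: 8 x 60 + 45 + 7 x 60 + 15 = 960.
960 mod 720 = 240 minutes = 4:00.
Now compute the angle at 4:00:
Hour hand: 4 x 30 + 0 x 0.5 = 120 degrees
Minute hand: 0 x 6 = 0 degrees
Difference: |120 - 0| = 120 degrees
The angle is 120 degrees

Final answer: 120 degrees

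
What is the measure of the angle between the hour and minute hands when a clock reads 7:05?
Hour hand position: 7 x 30 + 5 x 0.5 = 212.5 degrees
Minute hand position: 5 x 6 = 30 degrees
Difference: |212.5 - 30| = 182.5 degrees
Since 182.5 > 180, the smaller angle is 360 - 182.5 = 177.5 degrees

Final answer: 177.5 degrees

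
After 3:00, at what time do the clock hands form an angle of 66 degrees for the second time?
At t minutes past 3:00, the hour hand is at 30 x 3 + 0.5t degrees and the minute hand is at 6t degrees.
The smaller angle between them is 66 degrees when |30H - 5.5t| = 66 or |30H - 5.5t| = 294.
With H = 3, solve 30 x 3 - 5.5t = +/- target for each target:
  t = (30 x 3 - 66) / 5.5 = 4.36
  t = (30 x 3 + 66) / 5.5 = 28.36
  t = (30 x 3 - 294) / 5.5 = -37.09 (outside (0, 60))
  t = (30 x 3 + 294) / 5.5 = 69.82 (outside (0, 60))
Valid solutions in (0, 60): {4.36, 28.36} minutes.
The second occurrence is t = 28.36 minutes.
The hands form a 66-degree angle at 28.36 minutes past 3:00.

Final answer: 28.36 minutes past 3:00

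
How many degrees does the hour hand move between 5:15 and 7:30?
The hour hand moves 0.5 degrees per minute.
Time elapsed: 7:30 - 5:15 = 135 minutes
Angular displacement: 135 x 0.5 = 67.5 degrees

Final answer: 67.5 degrees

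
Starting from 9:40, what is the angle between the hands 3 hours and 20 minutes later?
First find the time 3 hours and 20 minutes after 9:40.
Total minutes: 9 x 60 + 40 + 3 x 60 + 20 = 780.
780 mod 720 = 60 minutes = 1:00.
Now compute the angle at 1:00:
Hour hand: 1 x 30 + 0 x 0.5 = 30 degrees
Minute hand: 0 x 6 = 0 degrees
Difference: |30 - 0| = 30 degrees
The angle is 30 degrees

Final answer: 30 degrees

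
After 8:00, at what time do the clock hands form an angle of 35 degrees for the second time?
At t minutes past 8:00, the hour hand is at 30 x 8 + 0.5t degrees and the minute hand is at 6t degrees.
The smaller angle between them is 35 degrees when |30H - 5.5t| = 35 or |30H - 5.5t| = 325.
With H = 8, solve 30 x 8 - 5.5t = +/- target for each target:
  t = (30 x 8 - 35) / 5.5 = 37.27
  t = (30 x 8 + 35) / 5.5 = 50
  t = (30 x 8 - 325) / 5.5 = -15.45 (outside (0, 60))
  t = (30 x 8 + 325) / 5.5 = 102.73 (outside (0, 60))
Valid solutions in (0, 60): {37.27, 50} minutes.
The second occurrence is t = 50 minutes.
The hands form a 35-degree angle at 50 minutes past 8:00.

Final answer: 50 minutes past 8:00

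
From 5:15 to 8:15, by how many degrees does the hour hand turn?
The hour hand moves 0.5 degrees per minute.
Time elapsed: 8:15 - 5:15 = 180 minutes
Angular displacement: 180 x 0.5 = 90 degrees

Final answer: 90 degrees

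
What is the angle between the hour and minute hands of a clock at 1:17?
Hour hand position: 1 x 30 + 17 x 0.5 = 38.5 degrees
Minute hand position: 17 x 6 = 102 degrees
Difference: |38.5 - 102| = 63.5 degrees
The angle between the hands is 63.5 degrees

Final answer: 63.5 degrees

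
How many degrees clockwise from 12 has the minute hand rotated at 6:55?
The minute hand moves 6 degrees per minute.
At 6:55: 55 x 6 = 330 degrees

Final answer: 330 degrees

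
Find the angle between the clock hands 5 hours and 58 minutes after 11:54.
First find the time 5 hours and 58 minutes after 11:54.
Total minutes: 11 x 60 + 54 + 5 x 60 + 58 = 1072.
1072 mod 720 = 352 minutes = 5:52.
Now compute the angle at 5:52:
Hour hand: 5 x 30 + 52 x 0.5 = 176 degrees
Minute hand: 52 x 6 = 312 degrees
Difference: |176 - 312| = 136 degrees
The angle is 136 degrees

Final answer: 136 degrees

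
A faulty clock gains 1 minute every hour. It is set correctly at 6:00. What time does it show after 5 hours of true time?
For every 60 true minutes, the faulty clock advances 60 + 1 = 61 minutes.
True elapsed: 5 hours = 300 minutes.
Faulty clock advances: 300 x 61/60 = 305 minutes (drift: 5 minutes ahead).
Shown time: 6:00 + 305 minutes = 11:05.

Final answer: 11:05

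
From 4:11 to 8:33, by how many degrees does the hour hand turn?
The hour hand moves 0.5 degrees per minute.
Time elapsed: 8:33 - 4:11 = 262 minutes
Angular displacement: 262 x 0.5 = 131 degrees

Final answer: 131 degrees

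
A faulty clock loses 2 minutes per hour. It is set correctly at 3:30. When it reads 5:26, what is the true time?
For every 60 true minutes, the faulty clock advances 58 minutes, so 1 faulty-clock minute corresponds to 60/58 true minutes.
From 3:30 to 5:26 on the faulty dial is 116 minutes.
True elapsed: 116 x 60/58 = 120 minutes = 2 hours.
True time: 3:30 + 2 hours = 5:30.

Final answer: 5:30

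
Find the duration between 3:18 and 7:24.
From 3:18 to 7:24:
(7 x 60 + 24) - (3 x 60 + 18) = 444 - 198 = 246 minutes
= 4 hours and 6 minutes

Final answer: 4 hours and 6 minutes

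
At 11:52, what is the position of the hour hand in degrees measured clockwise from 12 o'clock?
The hour hand moves 30 degrees per hour and 0.5 degrees per minute.
At 11:52: (11) x 30 + 52 x 0.5 = 330 + 26 = 356 degrees

Final answer: 356 degrees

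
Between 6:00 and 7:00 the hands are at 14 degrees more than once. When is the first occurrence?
At t minutes past 6:00, the hour hand is at 30 x 6 + 0.5t degrees and the minute hand is at 6t degrees.
The smaller angle between them is 14 degrees when |30H - 5.5t| = 14 or |30H - 5.5t| = 346.
With H = 6, solve 30 x 6 - 5.5t = +/- target for each target:
  t = (30 x 6 - 14) / 5.5 = 30.18
  t = (30 x 6 + 14) / 5.5 = 35.27
  t = (30 x 6 - 346) / 5.5 = -30.18 (outside (0, 60))
  t = (30 x 6 + 346) / 5.5 = 95.64 (outside (0, 60))
Valid solutions in (0, 60): {30.18, 35.27} minutes.
The first occurrence is t = 30.18 minutes.
The hands form a 14-degree angle at 30.18 minutes past 6:00.

Final answer: 30.18 minutes past 6:00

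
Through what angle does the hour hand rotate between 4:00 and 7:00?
The hour hand moves 0.5 degrees per minute.
Time elapsed: 7:00 - 4:00 = 180 minutes
Angular displacement: 180 x 0.5 = 90 degrees

Final answer: 90 degrees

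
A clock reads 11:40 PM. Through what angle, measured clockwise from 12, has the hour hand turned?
The hour hand moves 30 degrees per hour and 0.5 degrees per minute.
At 11:40: (11) x 30 + 40 x 0.5 = 330 + 20 = 350 degrees

Final answer: 350 degrees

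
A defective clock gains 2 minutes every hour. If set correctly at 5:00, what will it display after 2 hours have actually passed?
For every 60 true minutes, the faulty clock advances 60 + 2 = 62 minutes.
True elapsed: 2 hours = 120 minutes.
Faulty clock advances: 120 x 62/60 = 124 minutes (drift: 4 minutes ahead).
Shown time: 5:00 + 124 minutes = 7:04.

Final answer: 7:04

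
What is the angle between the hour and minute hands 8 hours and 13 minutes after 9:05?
First find the time 8 hours and 13 minutes after 9:05.
Total minutes: 9 x 60 + 5 + 8 x 60 + 13 = 1038.
1038 mod 720 = 318 minutes = 5:18.
Now compute the angle at 5:18:
Hour hand: 5 x 30 + 18 x 0.5 = 159 degrees
Minute hand: 18 x 6 = 108 degrees
Difference: |159 - 108| = 51 degrees
The angle is 51 degrees

Final answer: 51 degrees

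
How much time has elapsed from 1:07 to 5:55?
From 1:07 to 5:55:
(5 x 60 + 55) - (1 x 60 + 7) = 355 - 67 = 288 minutes
= 4 hours and 48 minutes

Final answer: 4 hours and 48 minutes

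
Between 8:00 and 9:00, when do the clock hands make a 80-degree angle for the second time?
At t minutes past 8:00, the hour hand is at 30 x 8 + 0.5t degrees and the minute hand is at 6t degrees.
The smaller angle between them is 80 degrees when |30H - 5.5t| = 80 or |30H - 5.5t| = 280.
With H = 8, solve 30 x 8 - 5.5t = +/- target for each target:
  t = (30 x 8 - 80) / 5.5 = 29.09
  t = (30 x 8 + 80) / 5.5 = 58.18
  t = (30 x 8 - 280) / 5.5 = -7.27 (outside (0, 60))
  t = (30 x 8 + 280) / 5.5 = 94.55 (outside (0, 60))
Valid solutions in (0, 60): {29.09, 58.18} minutes.
The second occurrence is t = 58.18 minutes.
The hands form a 80-degree angle at 58.18 minutes past 8:00.

Final answer: 58.18 minutes past 8:00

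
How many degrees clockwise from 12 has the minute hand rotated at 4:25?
The minute hand moves 6 degrees per minute.
At 4:25: 25 x 6 = 150 degrees

Final answer: 150 degrees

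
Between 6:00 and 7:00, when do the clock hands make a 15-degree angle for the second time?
At t minutes past 6:00, the hour hand is at 30 x 6 + 0.5t degrees and the minute hand is at 6t degrees.
The smaller angle between them is 15 degrees when |30H - 5.5t| = 15 or |30H - 5.5t| = 345.
With H = 6, solve 30 x 6 - 5.5t = +/- target for each target:
  t = (30 x 6 - 15) / 5.5 = 30
  t = (30 x 6 + 15) / 5.5 = 35.45
  t = (30 x 6 - 345) / 5.5 = -30 (outside (0, 60))
  t = (30 x 6 + 345) / 5.5 = 95.45 (outside (0, 60))
Valid solutions in (0, 60): {30, 35.45} minutes.
The second occurrence is t = 35.45 minutes.
The hands form a 15-degree angle at 35.45 minutes past 6:00.

Final answer: 35.45 minutes past 6:00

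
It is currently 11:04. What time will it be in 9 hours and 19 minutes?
Starting time: 11:04
Adding 19 minutes to 4 minutes: 4 + 19 = 23 minutes
Adding 9 hours: 11 + 9 = 20 - 12 = 8
Final time: 8:23

Final answer: 8:23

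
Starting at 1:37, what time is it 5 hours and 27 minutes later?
Starting time: 1:37
Adding 27 minutes to 37 minutes: 37 + 27 = 64 minutes = 1 hour and 4 minutes
Adding 5 hours: 1 + 5 + 1 (carry) = 7
Final time: 7:04

Final answer: 7:04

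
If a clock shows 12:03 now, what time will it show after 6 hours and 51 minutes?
Starting time: 12:03
Adding 51 minutes to 3 minutes: 3 + 51 = 54 minutes
Adding 6 hours: 12 + 6 = 18 - 12 = 6
Final time: 6:54

Final answer: 6:54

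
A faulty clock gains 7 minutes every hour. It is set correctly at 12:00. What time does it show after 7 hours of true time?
For every 60 true minutes, the faulty clock advances 60 + 7 = 67 minutes.
True elapsed: 7 hours = 420 minutes.
Faulty clock advances: 420 x 67/60 = 469 minutes (drift: 49 minutes ahead).
Shown time: 12:00 + 469 minutes = 7:49.

Final answer: 7:49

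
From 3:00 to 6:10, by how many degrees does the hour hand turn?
The hour hand moves 0.5 degrees per minute.
Time elapsed: 6:10 - 3:00 = 190 minutes
Angular displacement: 190 x 0.5 = 95 degrees

Final answer: 95 degrees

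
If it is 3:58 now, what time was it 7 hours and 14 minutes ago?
Starting time: 3:58 = 238 total minutes past 12:00
Subtracting: 7 hours and 14 minutes = 434 minutes
238 - 434 = -196 (negative, add 12 hours = 720) = 524 minutes
= 8 hours and 44 minutes past 12:00 = 8:44

Final answer: 8:44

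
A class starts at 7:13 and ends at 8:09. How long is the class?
From 7:13 to 8:09:
(8 x 60 + 9) - (7 x 60 + 13) = 489 - 433 = 56 minutes
= 56 minutes

Final answer: 56 minutes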